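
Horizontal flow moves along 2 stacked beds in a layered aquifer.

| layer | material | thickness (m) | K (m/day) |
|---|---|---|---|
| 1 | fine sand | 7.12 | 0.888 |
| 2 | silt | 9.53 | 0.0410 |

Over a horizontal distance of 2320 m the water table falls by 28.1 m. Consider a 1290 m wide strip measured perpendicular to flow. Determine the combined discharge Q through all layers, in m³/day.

Flow is parallel to layering, so each bed carries its own Darcy discharge and the transmissivities add.
Σ(K_i·b_i) = 0.888×7.12 + 0.0410×9.53 = 6.713 m²/day.
Hydraulic gradient i = Δh / L = 28.1 / 2320 = 0.01211.
Q = Σ(K_i·b_i) · W · i = 6.713 × 1290 × 0.01211 = 104.9 m³/day.

105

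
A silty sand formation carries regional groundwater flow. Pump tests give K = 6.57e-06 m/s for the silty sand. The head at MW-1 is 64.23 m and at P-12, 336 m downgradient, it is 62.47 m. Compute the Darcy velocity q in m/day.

Convert K: 6.57e-06 m/s × 86400 = 0.5676 m/day.
Hydraulic gradient i = (64.23 − 62.47) / 336 = 1.76 / 336 = 0.005238.
Specific discharge q = K · i = 0.5676 × 0.005238 = 0.002973 m/day.

0.00297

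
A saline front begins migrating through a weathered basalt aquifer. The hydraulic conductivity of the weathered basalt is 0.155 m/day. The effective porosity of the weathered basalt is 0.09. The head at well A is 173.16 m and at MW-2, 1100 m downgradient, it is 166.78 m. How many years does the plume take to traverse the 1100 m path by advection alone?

Hydraulic gradient i = (173.16 − 166.78) / 1100 = 6.38 / 1100 = 0.005800.
Darcy flux q = K · i = 0.1550 × 0.005800 = 0.0008990 m/day.
Seepage velocity v = q / n_e = 0.0008990 / 0.09 = 0.009989 m/day.
Travel time t = L / v = 1100 / 0.009989 = 1.101e+05 days = 301.5 years.

301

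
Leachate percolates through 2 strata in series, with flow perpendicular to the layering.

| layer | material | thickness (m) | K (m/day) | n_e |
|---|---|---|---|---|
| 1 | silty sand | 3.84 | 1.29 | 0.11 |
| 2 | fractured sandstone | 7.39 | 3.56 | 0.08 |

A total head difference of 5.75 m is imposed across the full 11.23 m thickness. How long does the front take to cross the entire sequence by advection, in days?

0.891

With flow normal to the layers, continuity requires the same specific discharge q through every layer.
Σ(b_i/K_i) = 3.84/1.29 + 7.39/3.56 = 5.053 d.
q = Δh / Σ(b_i/K_i) = 5.75 / 5.053 = 1.138 m/day.
In each layer the seepage velocity is v_i = q/n_i, so the layer transit time is t_i = b_i·n_i / q:
  layer 1 (silty sand): t_1 = 3.84 × 0.11 / 1.138 = 0.3712 d
  layer 2 (fractured sandstone): t_2 = 7.39 × 0.08 / 1.138 = 0.5195 d
Total t = Σ t_i = 0.8907 days.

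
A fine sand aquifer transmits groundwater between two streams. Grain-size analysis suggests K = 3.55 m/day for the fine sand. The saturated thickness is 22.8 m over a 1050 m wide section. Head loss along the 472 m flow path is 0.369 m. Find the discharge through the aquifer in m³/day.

Cross-sectional area A = 1050 × 22.8 = 23940 m².
Hydraulic gradient i = Δh / L = 0.369 / 472 = 0.0007818.
Darcy's law: Q = K · A · i = 3.550 × 23940 × 0.0007818 = 66.44 m³/day.

66.4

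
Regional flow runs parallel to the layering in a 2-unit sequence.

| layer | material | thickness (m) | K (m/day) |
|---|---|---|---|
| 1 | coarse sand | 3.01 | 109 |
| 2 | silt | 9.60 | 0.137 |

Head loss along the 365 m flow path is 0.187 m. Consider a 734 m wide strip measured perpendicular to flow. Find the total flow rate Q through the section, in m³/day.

Flow is parallel to layering, so each bed carries its own Darcy discharge and the transmissivities add.
Σ(K_i·b_i) = 109×3.01 + 0.137×9.60 = 329.4 m²/day.
Hydraulic gradient i = Δh / L = 0.187 / 365 = 0.0005123.
Q = Σ(K_i·b_i) · W · i = 329.4 × 734 × 0.0005123 = 123.9 m³/day.

124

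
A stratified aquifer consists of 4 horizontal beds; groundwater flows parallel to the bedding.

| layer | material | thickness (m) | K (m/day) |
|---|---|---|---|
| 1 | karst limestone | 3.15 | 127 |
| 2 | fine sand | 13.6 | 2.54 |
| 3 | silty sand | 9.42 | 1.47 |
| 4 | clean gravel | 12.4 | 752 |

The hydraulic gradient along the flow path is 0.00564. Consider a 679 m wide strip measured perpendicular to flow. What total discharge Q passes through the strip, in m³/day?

37400

Flow is parallel to layering, so each bed carries its own Darcy discharge and the transmissivities add.
Σ(K_i·b_i) = 127×3.15 + 2.54×13.6 + 1.47×9.42 + 752×12.4 = 9773 m²/day.
Hydraulic gradient i = 0.00564.
Q = Σ(K_i·b_i) · W · i = 9773 × 679 × 0.005640 = 37427 m³/day.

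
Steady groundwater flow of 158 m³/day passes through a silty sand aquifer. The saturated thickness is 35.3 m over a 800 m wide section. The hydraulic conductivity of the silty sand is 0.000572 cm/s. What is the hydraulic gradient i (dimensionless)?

Convert K: 0.000572 cm/s × 864 = 0.4942 m/day.
Cross-sectional area A = 800 × 35.3 = 28240 m².
From Q = K·A·i, i = Q / (K·A) = 158 / (0.4942 × 28240) = 0.01132.

0.0113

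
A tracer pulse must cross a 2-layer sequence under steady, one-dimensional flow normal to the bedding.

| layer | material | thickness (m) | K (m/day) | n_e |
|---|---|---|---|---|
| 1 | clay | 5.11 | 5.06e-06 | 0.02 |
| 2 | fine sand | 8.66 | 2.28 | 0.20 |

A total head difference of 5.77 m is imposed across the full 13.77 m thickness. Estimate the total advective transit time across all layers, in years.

879

With flow normal to the layers, continuity requires the same specific discharge q through every layer.
Σ(b_i/K_i) = 5.11/5.06e-06 + 8.66/2.28 = 1.010e+06 d.
q = Δh / Σ(b_i/K_i) = 5.77 / 1.010e+06 = 5.714e-06 m/day.
In each layer the seepage velocity is v_i = q/n_i, so the layer transit time is t_i = b_i·n_i / q:
  layer 1 (clay): t_1 = 5.11 × 0.02 / 5.714e-06 = 17887 d
  layer 2 (fine sand): t_2 = 8.66 × 0.20 / 5.714e-06 = 3.031e+05 d
Total t = Σ t_i = 3.210e+05 days = 878.9 years.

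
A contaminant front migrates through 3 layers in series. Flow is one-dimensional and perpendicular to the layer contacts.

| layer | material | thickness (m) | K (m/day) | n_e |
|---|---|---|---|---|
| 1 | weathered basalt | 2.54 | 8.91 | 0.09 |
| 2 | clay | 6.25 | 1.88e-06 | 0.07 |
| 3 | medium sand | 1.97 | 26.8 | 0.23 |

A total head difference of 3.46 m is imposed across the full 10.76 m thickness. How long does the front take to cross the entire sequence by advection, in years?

2940

With flow normal to the layers, continuity requires the same specific discharge q through every layer.
Σ(b_i/K_i) = 2.54/8.91 + 6.25/1.88e-06 + 1.97/26.8 = 3.324e+06 d.
q = Δh / Σ(b_i/K_i) = 3.46 / 3.324e+06 = 1.041e-06 m/day.
In each layer the seepage velocity is v_i = q/n_i, so the layer transit time is t_i = b_i·n_i / q:
  layer 1 (weathered basalt): t_1 = 2.54 × 0.09 / 1.041e-06 = 2.196e+05 d
  layer 2 (clay): t_2 = 6.25 × 0.07 / 1.041e-06 = 4.204e+05 d
  layer 3 (medium sand): t_3 = 1.97 × 0.23 / 1.041e-06 = 4.354e+05 d
Total t = Σ t_i = 1.075e+06 days = 2944 years.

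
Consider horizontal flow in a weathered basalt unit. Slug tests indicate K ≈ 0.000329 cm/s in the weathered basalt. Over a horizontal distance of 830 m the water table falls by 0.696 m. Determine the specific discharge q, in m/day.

Convert K: 0.000329 cm/s × 864 = 0.2843 m/day.
Hydraulic gradient i = Δh / L = 0.696 / 830 = 0.0008386.
Specific discharge q = K · i = 0.2843 × 0.0008386 = 0.0002384 m/day.

0.000238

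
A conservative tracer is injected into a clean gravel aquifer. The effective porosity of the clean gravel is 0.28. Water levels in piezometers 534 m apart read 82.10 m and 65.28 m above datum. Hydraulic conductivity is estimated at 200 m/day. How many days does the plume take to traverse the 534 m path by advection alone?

23.7

Hydraulic gradient i = (82.10 − 65.28) / 534 = 16.82 / 534 = 0.03150.
Darcy flux q = K · i = 200.0 × 0.03150 = 6.300 m/day.
Seepage velocity v = q / n_e = 6.300 / 0.28 = 22.50 m/day.
Travel time t = L / v = 534 / 22.50 = 23.73 days.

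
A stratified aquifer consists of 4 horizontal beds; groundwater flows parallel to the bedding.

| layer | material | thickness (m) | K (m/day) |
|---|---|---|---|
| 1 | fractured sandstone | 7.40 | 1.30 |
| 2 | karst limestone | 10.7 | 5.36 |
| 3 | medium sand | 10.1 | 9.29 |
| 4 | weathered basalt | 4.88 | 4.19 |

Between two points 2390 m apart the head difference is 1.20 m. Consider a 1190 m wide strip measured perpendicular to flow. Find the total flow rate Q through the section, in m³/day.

Flow is parallel to layering, so each bed carries its own Darcy discharge and the transmissivities add.
Σ(K_i·b_i) = 1.30×7.40 + 5.36×10.7 + 9.29×10.1 + 4.19×4.88 = 181.2 m²/day.
Hydraulic gradient i = Δh / L = 1.20 / 2390 = 0.0005021.
Q = Σ(K_i·b_i) · W · i = 181.2 × 1190 × 0.0005021 = 108.3 m³/day.

108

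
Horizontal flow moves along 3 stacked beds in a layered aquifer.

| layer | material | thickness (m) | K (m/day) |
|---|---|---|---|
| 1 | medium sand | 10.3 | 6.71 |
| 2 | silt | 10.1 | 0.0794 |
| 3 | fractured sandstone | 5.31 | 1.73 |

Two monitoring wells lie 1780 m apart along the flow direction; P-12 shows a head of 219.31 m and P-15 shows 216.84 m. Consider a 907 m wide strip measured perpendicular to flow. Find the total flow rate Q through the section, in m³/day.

Flow is parallel to layering, so each bed carries its own Darcy discharge and the transmissivities add.
Σ(K_i·b_i) = 6.71×10.3 + 0.0794×10.1 + 1.73×5.31 = 79.10 m²/day.
Hydraulic gradient i = (219.31 − 216.84) / 1780 = 2.47 / 1780 = 0.001388.
Q = Σ(K_i·b_i) · W · i = 79.10 × 907 × 0.001388 = 99.56 m³/day.

99.6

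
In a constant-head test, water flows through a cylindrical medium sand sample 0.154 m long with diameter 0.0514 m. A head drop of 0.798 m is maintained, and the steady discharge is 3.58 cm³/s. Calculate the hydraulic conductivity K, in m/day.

28.8

Cross-sectional area A = π·(d/2)² = π × (0.0514/2)² = 0.002075 m².
Convert discharge: 3.58 cm³/s = 3.580e-06 m³/s.
Darcy's law rearranged: K = Q·L / (A·Δh) = 3.580e-06 × 0.154 / (0.002075 × 0.798) = 0.0003330 m/s = 28.77 m/day.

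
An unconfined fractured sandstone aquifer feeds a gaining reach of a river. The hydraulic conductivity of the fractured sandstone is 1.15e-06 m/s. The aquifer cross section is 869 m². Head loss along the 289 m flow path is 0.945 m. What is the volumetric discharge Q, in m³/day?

0.282

Convert K: 1.15e-06 m/s × 86400 = 0.09936 m/day.
Hydraulic gradient i = Δh / L = 0.945 / 289 = 0.003270.
Darcy's law: Q = K · A · i = 0.09936 × 869.0 × 0.003270 = 0.2823 m³/day.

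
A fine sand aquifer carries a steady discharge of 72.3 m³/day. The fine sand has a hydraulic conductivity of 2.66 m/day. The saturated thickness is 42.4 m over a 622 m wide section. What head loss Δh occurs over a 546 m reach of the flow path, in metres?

0.563

Cross-sectional area A = 622 × 42.4 = 26373 m².
From Q = K·A·i, i = Q / (K·A) = 72.3 / (2.660 × 26373) = 0.001031.
Head loss Δh = i · L = 0.001031 × 546 = 0.5627 m.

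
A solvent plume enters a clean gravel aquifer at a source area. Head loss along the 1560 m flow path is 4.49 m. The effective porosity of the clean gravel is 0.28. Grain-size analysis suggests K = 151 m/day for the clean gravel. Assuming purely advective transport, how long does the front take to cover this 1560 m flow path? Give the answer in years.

2.75

Hydraulic gradient i = Δh / L = 4.49 / 1560 = 0.002878.
Darcy flux q = K · i = 151.0 × 0.002878 = 0.4346 m/day.
Seepage velocity v = q / n_e = 0.4346 / 0.28 = 1.552 m/day.
Travel time t = L / v = 1560 / 1.552 = 1005 days = 2.752 years.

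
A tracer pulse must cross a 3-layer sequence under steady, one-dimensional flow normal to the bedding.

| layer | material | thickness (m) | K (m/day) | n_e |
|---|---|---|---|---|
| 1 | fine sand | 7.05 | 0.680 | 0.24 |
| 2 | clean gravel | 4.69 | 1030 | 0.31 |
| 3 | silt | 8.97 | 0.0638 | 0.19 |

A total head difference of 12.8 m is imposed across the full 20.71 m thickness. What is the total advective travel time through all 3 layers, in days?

57.2

With flow normal to the layers, continuity requires the same specific discharge q through every layer.
Σ(b_i/K_i) = 7.05/0.680 + 4.69/1030 + 8.97/0.0638 = 151.0 d.
q = Δh / Σ(b_i/K_i) = 12.8 / 151.0 = 0.08479 m/day.
In each layer the seepage velocity is v_i = q/n_i, so the layer transit time is t_i = b_i·n_i / q:
  layer 1 (fine sand): t_1 = 7.05 × 0.24 / 0.08479 = 19.96 d
  layer 2 (clean gravel): t_2 = 4.69 × 0.31 / 0.08479 = 17.15 d
  layer 3 (silt): t_3 = 8.97 × 0.19 / 0.08479 = 20.10 d
Total t = Σ t_i = 57.21 days.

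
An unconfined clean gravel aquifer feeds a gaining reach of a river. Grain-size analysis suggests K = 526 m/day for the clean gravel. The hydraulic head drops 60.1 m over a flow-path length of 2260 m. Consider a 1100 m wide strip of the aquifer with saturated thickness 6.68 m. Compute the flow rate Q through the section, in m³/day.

103000

Cross-sectional area A = 1100 × 6.68 = 7348 m².
Hydraulic gradient i = Δh / L = 60.1 / 2260 = 0.02659.
Darcy's law: Q = K · A · i = 526.0 × 7348 × 0.02659 = 1.028e+05 m³/day.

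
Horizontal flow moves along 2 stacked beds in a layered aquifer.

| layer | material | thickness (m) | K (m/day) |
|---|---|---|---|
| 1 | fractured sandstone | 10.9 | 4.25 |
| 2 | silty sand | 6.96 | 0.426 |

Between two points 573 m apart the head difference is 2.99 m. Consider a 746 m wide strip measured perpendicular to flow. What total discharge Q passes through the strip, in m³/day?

Flow is parallel to layering, so each bed carries its own Darcy discharge and the transmissivities add.
Σ(K_i·b_i) = 4.25×10.9 + 0.426×6.96 = 49.29 m²/day.
Hydraulic gradient i = Δh / L = 2.99 / 573 = 0.005218.
Q = Σ(K_i·b_i) · W · i = 49.29 × 746 × 0.005218 = 191.9 m³/day.

192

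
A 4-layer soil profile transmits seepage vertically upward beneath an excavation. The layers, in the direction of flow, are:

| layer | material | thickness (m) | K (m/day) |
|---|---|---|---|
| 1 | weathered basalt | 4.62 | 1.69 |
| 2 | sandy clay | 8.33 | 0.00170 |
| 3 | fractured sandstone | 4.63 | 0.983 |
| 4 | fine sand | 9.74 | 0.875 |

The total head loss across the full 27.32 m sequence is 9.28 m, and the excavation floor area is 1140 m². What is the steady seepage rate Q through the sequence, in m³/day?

Flow is perpendicular to layering, so the layers act in series and the equivalent K is the thickness-weighted harmonic mean.
Total thickness L = 4.62 + 8.33 + 4.63 + 9.74 = 27.32 m.
Σ(b_i/K_i) = 4.62/1.69 + 8.33/0.00170 + 4.63/0.983 + 9.74/0.875 = 4919 d.
K_eq = L / Σ(b_i/K_i) = 27.32 / 4919 = 0.005554 m/day.
Q = K_eq · A · (Δh/L) = 0.005554 × 1140 × (9.28/27.32) = 2.151 m³/day.

2.15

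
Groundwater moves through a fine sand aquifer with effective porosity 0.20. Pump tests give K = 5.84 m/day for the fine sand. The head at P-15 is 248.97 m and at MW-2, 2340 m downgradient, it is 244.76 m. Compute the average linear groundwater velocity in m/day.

Hydraulic gradient i = (248.97 − 244.76) / 2340 = 4.21 / 2340 = 0.001799.
Darcy flux q = K · i = 5.840 × 0.001799 = 0.01051 m/day.
Seepage velocity v = q / n_e = 0.01051 / 0.20 = 0.05254 m/day.

0.0525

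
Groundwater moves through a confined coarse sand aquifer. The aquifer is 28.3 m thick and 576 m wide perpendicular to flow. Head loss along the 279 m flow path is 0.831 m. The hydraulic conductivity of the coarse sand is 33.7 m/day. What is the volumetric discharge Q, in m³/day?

1640

Cross-sectional area A = 576 × 28.3 = 16301 m².
Hydraulic gradient i = Δh / L = 0.831 / 279 = 0.002978.
Darcy's law: Q = K · A · i = 33.70 × 16301 × 0.002978 = 1636 m³/day.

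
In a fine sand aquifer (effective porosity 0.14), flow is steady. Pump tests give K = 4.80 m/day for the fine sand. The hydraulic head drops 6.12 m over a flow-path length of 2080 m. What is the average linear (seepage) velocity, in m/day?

0.101

Hydraulic gradient i = Δh / L = 6.12 / 2080 = 0.002942.
Darcy flux q = K · i = 4.800 × 0.002942 = 0.01412 m/day.
Seepage velocity v = q / n_e = 0.01412 / 0.14 = 0.1009 m/day.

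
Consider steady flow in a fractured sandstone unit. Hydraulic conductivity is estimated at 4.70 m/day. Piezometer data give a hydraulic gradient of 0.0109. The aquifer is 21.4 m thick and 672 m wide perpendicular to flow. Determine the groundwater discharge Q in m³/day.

Cross-sectional area A = 672 × 21.4 = 14381 m².
Hydraulic gradient i = 0.0109.
Darcy's law: Q = K · A · i = 4.700 × 14381 × 0.01090 = 736.7 m³/day.

737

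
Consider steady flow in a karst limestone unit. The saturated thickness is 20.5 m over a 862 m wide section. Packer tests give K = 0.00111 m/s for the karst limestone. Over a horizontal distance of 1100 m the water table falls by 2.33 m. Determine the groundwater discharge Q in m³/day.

3590

Convert K: 0.00111 m/s × 86400 = 95.90 m/day.
Cross-sectional area A = 862 × 20.5 = 17671 m².
Hydraulic gradient i = Δh / L = 2.33 / 1100 = 0.002118.
Darcy's law: Q = K · A · i = 95.90 × 17671 × 0.002118 = 3590 m³/day.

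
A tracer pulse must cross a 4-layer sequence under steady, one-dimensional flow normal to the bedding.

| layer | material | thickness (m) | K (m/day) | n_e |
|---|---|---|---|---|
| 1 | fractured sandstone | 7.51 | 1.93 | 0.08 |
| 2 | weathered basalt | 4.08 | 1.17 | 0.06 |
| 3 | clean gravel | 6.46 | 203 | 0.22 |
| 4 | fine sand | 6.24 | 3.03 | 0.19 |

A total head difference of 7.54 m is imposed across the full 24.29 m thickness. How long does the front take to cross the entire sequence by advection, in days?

With flow normal to the layers, continuity requires the same specific discharge q through every layer.
Σ(b_i/K_i) = 7.51/1.93 + 4.08/1.17 + 6.46/203 + 6.24/3.03 = 9.470 d.
q = Δh / Σ(b_i/K_i) = 7.54 / 9.470 = 0.7962 m/day.
In each layer the seepage velocity is v_i = q/n_i, so the layer transit time is t_i = b_i·n_i / q:
  layer 1 (fractured sandstone): t_1 = 7.51 × 0.08 / 0.7962 = 0.7546 d
  layer 2 (weathered basalt): t_2 = 4.08 × 0.06 / 0.7962 = 0.3074 d
  layer 3 (clean gravel): t_3 = 6.46 × 0.22 / 0.7962 = 1.785 d
  layer 4 (fine sand): t_4 = 6.24 × 0.19 / 0.7962 = 1.489 d
Total t = Σ t_i = 4.336 days.

4.34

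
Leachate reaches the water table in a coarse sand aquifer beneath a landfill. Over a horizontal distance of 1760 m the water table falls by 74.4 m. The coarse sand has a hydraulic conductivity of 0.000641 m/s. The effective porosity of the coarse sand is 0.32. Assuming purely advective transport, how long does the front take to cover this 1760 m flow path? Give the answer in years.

0.659

Convert K: 0.000641 m/s × 86400 = 55.38 m/day.
Hydraulic gradient i = Δh / L = 74.4 / 1760 = 0.04227.
Darcy flux q = K · i = 55.38 × 0.04227 = 2.341 m/day.
Seepage velocity v = q / n_e = 2.341 / 0.32 = 7.316 m/day.
Travel time t = L / v = 1760 / 7.316 = 240.6 days = 0.6586 years.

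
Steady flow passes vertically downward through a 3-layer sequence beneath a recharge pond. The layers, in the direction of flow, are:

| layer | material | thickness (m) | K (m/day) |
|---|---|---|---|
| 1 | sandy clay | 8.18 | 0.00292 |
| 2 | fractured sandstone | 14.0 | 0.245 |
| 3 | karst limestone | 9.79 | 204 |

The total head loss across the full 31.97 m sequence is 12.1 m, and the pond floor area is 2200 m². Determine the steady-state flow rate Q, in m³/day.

9.31

Flow is perpendicular to layering, so the layers act in series and the equivalent K is the thickness-weighted harmonic mean.
Total thickness L = 8.18 + 14.0 + 9.79 = 31.97 m.
Σ(b_i/K_i) = 8.18/0.00292 + 14.0/0.245 + 9.79/204 = 2859 d.
K_eq = L / Σ(b_i/K_i) = 31.97 / 2859 = 0.01118 m/day.
Q = K_eq · A · (Δh/L) = 0.01118 × 2200 × (12.1/31.97) = 9.312 m³/day.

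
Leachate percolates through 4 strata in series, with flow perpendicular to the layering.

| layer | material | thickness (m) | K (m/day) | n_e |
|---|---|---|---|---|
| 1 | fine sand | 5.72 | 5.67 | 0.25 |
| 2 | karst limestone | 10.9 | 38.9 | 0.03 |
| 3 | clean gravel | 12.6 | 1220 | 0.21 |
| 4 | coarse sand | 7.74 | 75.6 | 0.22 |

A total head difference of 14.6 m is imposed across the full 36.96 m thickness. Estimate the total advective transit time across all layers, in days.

0.586

With flow normal to the layers, continuity requires the same specific discharge q through every layer.
Σ(b_i/K_i) = 5.72/5.67 + 10.9/38.9 + 12.6/1220 + 7.74/75.6 = 1.402 d.
q = Δh / Σ(b_i/K_i) = 14.6 / 1.402 = 10.42 m/day.
In each layer the seepage velocity is v_i = q/n_i, so the layer transit time is t_i = b_i·n_i / q:
  layer 1 (fine sand): t_1 = 5.72 × 0.25 / 10.42 = 0.1373 d
  layer 2 (karst limestone): t_2 = 10.9 × 0.03 / 10.42 = 0.03139 d
  layer 3 (clean gravel): t_3 = 12.6 × 0.21 / 10.42 = 0.2540 d
  layer 4 (coarse sand): t_4 = 7.74 × 0.22 / 10.42 = 0.1635 d
Total t = Σ t_i = 0.5862 days.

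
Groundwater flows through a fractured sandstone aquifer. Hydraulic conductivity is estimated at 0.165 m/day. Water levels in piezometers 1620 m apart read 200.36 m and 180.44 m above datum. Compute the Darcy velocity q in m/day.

0.00203

Hydraulic gradient i = (200.36 − 180.44) / 1620 = 19.92 / 1620 = 0.01230.
Specific discharge q = K · i = 0.1650 × 0.01230 = 0.002029 m/day.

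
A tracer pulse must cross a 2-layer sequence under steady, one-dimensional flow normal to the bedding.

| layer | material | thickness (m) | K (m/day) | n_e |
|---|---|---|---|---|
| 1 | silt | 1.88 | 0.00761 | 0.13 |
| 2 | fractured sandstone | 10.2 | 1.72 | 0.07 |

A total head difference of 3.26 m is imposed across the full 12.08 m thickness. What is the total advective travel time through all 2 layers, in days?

With flow normal to the layers, continuity requires the same specific discharge q through every layer.
Σ(b_i/K_i) = 1.88/0.00761 + 10.2/1.72 = 253.0 d.
q = Δh / Σ(b_i/K_i) = 3.26 / 253.0 = 0.01289 m/day.
In each layer the seepage velocity is v_i = q/n_i, so the layer transit time is t_i = b_i·n_i / q:
  layer 1 (silt): t_1 = 1.88 × 0.13 / 0.01289 = 18.97 d
  layer 2 (fractured sandstone): t_2 = 10.2 × 0.07 / 0.01289 = 55.41 d
Total t = Σ t_i = 74.37 days.

74.4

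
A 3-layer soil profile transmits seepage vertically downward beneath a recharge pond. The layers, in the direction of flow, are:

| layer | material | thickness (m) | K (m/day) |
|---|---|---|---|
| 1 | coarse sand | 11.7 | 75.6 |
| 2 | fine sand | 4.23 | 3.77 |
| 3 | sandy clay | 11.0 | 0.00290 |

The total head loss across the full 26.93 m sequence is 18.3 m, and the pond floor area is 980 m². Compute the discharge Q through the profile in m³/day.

4.73

Flow is perpendicular to layering, so the layers act in series and the equivalent K is the thickness-weighted harmonic mean.
Total thickness L = 11.7 + 4.23 + 11.0 = 26.93 m.
Σ(b_i/K_i) = 11.7/75.6 + 4.23/3.77 + 11.0/0.00290 = 3794 d.
K_eq = L / Σ(b_i/K_i) = 26.93 / 3794 = 0.007097 m/day.
Q = K_eq · A · (Δh/L) = 0.007097 × 980 × (18.3/26.93) = 4.726 m³/day.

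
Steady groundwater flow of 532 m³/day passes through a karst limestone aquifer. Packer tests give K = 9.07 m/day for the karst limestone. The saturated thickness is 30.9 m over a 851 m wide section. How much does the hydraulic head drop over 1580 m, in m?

3.52

Cross-sectional area A = 851 × 30.9 = 26296 m².
From Q = K·A·i, i = Q / (K·A) = 532 / (9.070 × 26296) = 0.002231.
Head loss Δh = i · L = 0.002231 × 1580 = 3.524 m.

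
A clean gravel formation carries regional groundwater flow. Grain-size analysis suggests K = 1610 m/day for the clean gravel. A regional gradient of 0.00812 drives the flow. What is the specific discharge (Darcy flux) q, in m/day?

Hydraulic gradient i = 0.00812.
Specific discharge q = K · i = 1610 × 0.008120 = 13.07 m/day.

13.1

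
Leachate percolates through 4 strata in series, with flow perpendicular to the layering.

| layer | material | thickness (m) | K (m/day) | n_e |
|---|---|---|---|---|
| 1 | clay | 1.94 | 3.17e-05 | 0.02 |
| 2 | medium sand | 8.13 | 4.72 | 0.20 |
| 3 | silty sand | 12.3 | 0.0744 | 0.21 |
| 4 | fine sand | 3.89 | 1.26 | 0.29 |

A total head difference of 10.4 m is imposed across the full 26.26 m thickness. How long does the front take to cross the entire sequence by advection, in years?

With flow normal to the layers, continuity requires the same specific discharge q through every layer.
Σ(b_i/K_i) = 1.94/3.17e-05 + 8.13/4.72 + 12.3/0.0744 + 3.89/1.26 = 61369 d.
q = Δh / Σ(b_i/K_i) = 10.4 / 61369 = 0.0001695 m/day.
In each layer the seepage velocity is v_i = q/n_i, so the layer transit time is t_i = b_i·n_i / q:
  layer 1 (clay): t_1 = 1.94 × 0.02 / 0.0001695 = 229.0 d
  layer 2 (medium sand): t_2 = 8.13 × 0.20 / 0.0001695 = 9595 d
  layer 3 (silty sand): t_3 = 12.3 × 0.21 / 0.0001695 = 15242 d
  layer 4 (fine sand): t_4 = 3.89 × 0.29 / 0.0001695 = 6657 d
Total t = Σ t_i = 31722 days = 86.85 years.

86.9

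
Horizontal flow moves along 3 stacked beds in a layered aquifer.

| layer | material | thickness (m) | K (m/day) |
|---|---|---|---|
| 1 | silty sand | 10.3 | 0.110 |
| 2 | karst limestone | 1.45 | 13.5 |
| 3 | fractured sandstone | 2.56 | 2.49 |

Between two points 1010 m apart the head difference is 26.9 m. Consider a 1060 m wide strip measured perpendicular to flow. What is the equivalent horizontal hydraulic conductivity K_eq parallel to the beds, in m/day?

1.89

Flow is parallel to layering, so each bed carries its own Darcy discharge and the transmissivities add.
Σ(K_i·b_i) = 0.110×10.3 + 13.5×1.45 + 2.49×2.56 = 27.08 m²/day.
Total thickness b = 14.31 m, so K_eq = Σ(K_i·b_i)/b = 1.893 m/day.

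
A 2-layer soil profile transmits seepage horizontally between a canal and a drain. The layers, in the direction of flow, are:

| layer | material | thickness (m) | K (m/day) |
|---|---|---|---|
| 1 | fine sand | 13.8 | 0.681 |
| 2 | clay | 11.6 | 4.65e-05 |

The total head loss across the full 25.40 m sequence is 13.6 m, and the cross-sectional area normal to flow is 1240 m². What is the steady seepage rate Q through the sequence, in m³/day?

0.0676

Flow is perpendicular to layering, so the layers act in series and the equivalent K is the thickness-weighted harmonic mean.
Total thickness L = 13.8 + 11.6 = 25.40 m.
Σ(b_i/K_i) = 13.8/0.681 + 11.6/4.65e-05 = 2.495e+05 d.
K_eq = L / Σ(b_i/K_i) = 25.40 / 2.495e+05 = 0.0001018 m/day.
Q = K_eq · A · (Δh/L) = 0.0001018 × 1240 × (13.6/25.40) = 0.06760 m³/day.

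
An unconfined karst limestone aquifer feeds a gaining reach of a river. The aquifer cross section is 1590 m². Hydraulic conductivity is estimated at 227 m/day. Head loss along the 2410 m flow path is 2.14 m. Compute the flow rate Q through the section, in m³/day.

320

Hydraulic gradient i = Δh / L = 2.14 / 2410 = 0.0008880.
Darcy's law: Q = K · A · i = 227.0 × 1590 × 0.0008880 = 320.5 m³/day.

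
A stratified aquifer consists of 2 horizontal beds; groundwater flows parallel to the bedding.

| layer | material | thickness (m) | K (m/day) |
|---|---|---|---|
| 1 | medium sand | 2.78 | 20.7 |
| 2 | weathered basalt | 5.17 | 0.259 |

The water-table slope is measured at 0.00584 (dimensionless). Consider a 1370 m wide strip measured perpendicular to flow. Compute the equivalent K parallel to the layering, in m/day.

Flow is parallel to layering, so each bed carries its own Darcy discharge and the transmissivities add.
Σ(K_i·b_i) = 20.7×2.78 + 0.259×5.17 = 58.89 m²/day.
Total thickness b = 7.950 m, so K_eq = Σ(K_i·b_i)/b = 7.407 m/day.

7.41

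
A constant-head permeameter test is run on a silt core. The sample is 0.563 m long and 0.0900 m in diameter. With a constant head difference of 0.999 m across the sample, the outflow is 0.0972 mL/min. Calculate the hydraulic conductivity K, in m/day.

Cross-sectional area A = π·(d/2)² = π × (0.0900/2)² = 0.006362 m².
Convert discharge: 0.0972 mL/min = 1.620e-09 m³/s.
Darcy's law rearranged: K = Q·L / (A·Δh) = 1.620e-09 × 0.563 / (0.006362 × 0.999) = 1.435e-07 m/s = 0.01240 m/day.

0.0124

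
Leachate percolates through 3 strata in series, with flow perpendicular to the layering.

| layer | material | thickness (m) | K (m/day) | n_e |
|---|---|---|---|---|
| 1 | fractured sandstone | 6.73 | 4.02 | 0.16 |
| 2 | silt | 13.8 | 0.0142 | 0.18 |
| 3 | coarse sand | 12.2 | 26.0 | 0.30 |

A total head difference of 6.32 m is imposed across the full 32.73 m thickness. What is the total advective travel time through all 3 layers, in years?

3.05

With flow normal to the layers, continuity requires the same specific discharge q through every layer.
Σ(b_i/K_i) = 6.73/4.02 + 13.8/0.0142 + 12.2/26.0 = 974.0 d.
q = Δh / Σ(b_i/K_i) = 6.32 / 974.0 = 0.006489 m/day.
In each layer the seepage velocity is v_i = q/n_i, so the layer transit time is t_i = b_i·n_i / q:
  layer 1 (fractured sandstone): t_1 = 6.73 × 0.16 / 0.006489 = 165.9 d
  layer 2 (silt): t_2 = 13.8 × 0.18 / 0.006489 = 382.8 d
  layer 3 (coarse sand): t_3 = 12.2 × 0.30 / 0.006489 = 564.0 d
Total t = Σ t_i = 1113 days = 3.047 years.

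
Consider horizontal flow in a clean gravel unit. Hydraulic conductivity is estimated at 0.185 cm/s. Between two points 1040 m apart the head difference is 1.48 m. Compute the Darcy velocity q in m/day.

0.227

Convert K: 0.185 cm/s × 864 = 159.8 m/day.
Hydraulic gradient i = Δh / L = 1.48 / 1040 = 0.001423.
Specific discharge q = K · i = 159.8 × 0.001423 = 0.2275 m/day.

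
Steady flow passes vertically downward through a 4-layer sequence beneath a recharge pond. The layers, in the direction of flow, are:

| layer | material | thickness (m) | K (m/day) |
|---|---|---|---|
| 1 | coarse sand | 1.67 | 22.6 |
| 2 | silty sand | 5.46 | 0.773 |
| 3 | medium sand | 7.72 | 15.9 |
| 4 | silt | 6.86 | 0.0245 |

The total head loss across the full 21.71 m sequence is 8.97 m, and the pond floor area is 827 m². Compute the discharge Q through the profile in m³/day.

25.8

Flow is perpendicular to layering, so the layers act in series and the equivalent K is the thickness-weighted harmonic mean.
Total thickness L = 1.67 + 5.46 + 7.72 + 6.86 = 21.71 m.
Σ(b_i/K_i) = 1.67/22.6 + 5.46/0.773 + 7.72/15.9 + 6.86/0.0245 = 287.6 d.
K_eq = L / Σ(b_i/K_i) = 21.71 / 287.6 = 0.07548 m/day.
Q = K_eq · A · (Δh/L) = 0.07548 × 827 × (8.97/21.71) = 25.79 m³/day.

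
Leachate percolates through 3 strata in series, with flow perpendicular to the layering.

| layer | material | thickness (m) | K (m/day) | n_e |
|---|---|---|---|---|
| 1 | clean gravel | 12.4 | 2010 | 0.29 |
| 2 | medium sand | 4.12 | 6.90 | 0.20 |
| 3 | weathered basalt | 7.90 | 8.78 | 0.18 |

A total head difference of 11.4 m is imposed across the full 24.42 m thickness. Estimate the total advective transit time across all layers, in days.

With flow normal to the layers, continuity requires the same specific discharge q through every layer.
Σ(b_i/K_i) = 12.4/2010 + 4.12/6.90 + 7.90/8.78 = 1.503 d.
q = Δh / Σ(b_i/K_i) = 11.4 / 1.503 = 7.585 m/day.
In each layer the seepage velocity is v_i = q/n_i, so the layer transit time is t_i = b_i·n_i / q:
  layer 1 (clean gravel): t_1 = 12.4 × 0.29 / 7.585 = 0.4741 d
  layer 2 (medium sand): t_2 = 4.12 × 0.20 / 7.585 = 0.1086 d
  layer 3 (weathered basalt): t_3 = 7.90 × 0.18 / 7.585 = 0.1875 d
Total t = Σ t_i = 0.7702 days.

0.770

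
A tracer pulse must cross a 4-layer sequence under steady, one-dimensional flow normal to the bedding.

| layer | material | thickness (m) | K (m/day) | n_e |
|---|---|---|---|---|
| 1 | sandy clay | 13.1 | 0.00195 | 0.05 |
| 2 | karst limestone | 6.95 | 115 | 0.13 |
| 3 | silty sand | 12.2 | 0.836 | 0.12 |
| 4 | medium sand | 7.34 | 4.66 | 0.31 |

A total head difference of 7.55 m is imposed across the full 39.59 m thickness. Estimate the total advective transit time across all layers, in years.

With flow normal to the layers, continuity requires the same specific discharge q through every layer.
Σ(b_i/K_i) = 13.1/0.00195 + 6.95/115 + 12.2/0.836 + 7.34/4.66 = 6734 d.
q = Δh / Σ(b_i/K_i) = 7.55 / 6734 = 0.001121 m/day.
In each layer the seepage velocity is v_i = q/n_i, so the layer transit time is t_i = b_i·n_i / q:
  layer 1 (sandy clay): t_1 = 13.1 × 0.05 / 0.001121 = 584.2 d
  layer 2 (karst limestone): t_2 = 6.95 × 0.13 / 0.001121 = 805.9 d
  layer 3 (silty sand): t_3 = 12.2 × 0.12 / 0.001121 = 1306 d
  layer 4 (medium sand): t_4 = 7.34 × 0.31 / 0.001121 = 2030 d
Total t = Σ t_i = 4725 days = 12.94 years.

12.9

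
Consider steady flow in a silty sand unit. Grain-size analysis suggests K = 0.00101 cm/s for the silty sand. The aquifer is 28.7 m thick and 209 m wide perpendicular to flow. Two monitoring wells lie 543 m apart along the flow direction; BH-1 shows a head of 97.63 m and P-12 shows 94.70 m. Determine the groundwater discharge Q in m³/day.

Convert K: 0.00101 cm/s × 864 = 0.8726 m/day.
Cross-sectional area A = 209 × 28.7 = 5998 m².
Hydraulic gradient i = (97.63 − 94.70) / 543 = 2.93 / 543 = 0.005396.
Darcy's law: Q = K · A · i = 0.8726 × 5998 × 0.005396 = 28.24 m³/day.

28.2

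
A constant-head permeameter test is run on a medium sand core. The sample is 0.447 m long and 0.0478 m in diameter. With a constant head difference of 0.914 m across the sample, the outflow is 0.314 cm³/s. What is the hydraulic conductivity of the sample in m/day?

7.39

Cross-sectional area A = π·(d/2)² = π × (0.0478/2)² = 0.001795 m².
Convert discharge: 0.314 cm³/s = 3.140e-07 m³/s.
Darcy's law rearranged: K = Q·L / (A·Δh) = 3.140e-07 × 0.447 / (0.001795 × 0.914) = 8.557e-05 m/s = 7.394 m/day.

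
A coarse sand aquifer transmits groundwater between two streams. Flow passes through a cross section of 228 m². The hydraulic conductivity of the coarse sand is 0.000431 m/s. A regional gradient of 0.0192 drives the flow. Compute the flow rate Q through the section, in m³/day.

Convert K: 0.000431 m/s × 86400 = 37.24 m/day.
Hydraulic gradient i = 0.0192.
Darcy's law: Q = K · A · i = 37.24 × 228.0 × 0.01920 = 163.0 m³/day.

163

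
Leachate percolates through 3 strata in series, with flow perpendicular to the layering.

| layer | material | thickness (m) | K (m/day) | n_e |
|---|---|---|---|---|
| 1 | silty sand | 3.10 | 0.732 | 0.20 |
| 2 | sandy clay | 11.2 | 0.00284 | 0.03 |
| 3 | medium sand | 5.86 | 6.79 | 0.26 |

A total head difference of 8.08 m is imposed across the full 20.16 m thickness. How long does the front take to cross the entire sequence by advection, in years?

3.32

With flow normal to the layers, continuity requires the same specific discharge q through every layer.
Σ(b_i/K_i) = 3.10/0.732 + 11.2/0.00284 + 5.86/6.79 = 3949 d.
q = Δh / Σ(b_i/K_i) = 8.08 / 3949 = 0.002046 m/day.
In each layer the seepage velocity is v_i = q/n_i, so the layer transit time is t_i = b_i·n_i / q:
  layer 1 (silty sand): t_1 = 3.10 × 0.20 / 0.002046 = 303.0 d
  layer 2 (sandy clay): t_2 = 11.2 × 0.03 / 0.002046 = 164.2 d
  layer 3 (medium sand): t_3 = 5.86 × 0.26 / 0.002046 = 744.6 d
Total t = Σ t_i = 1212 days = 3.318 years.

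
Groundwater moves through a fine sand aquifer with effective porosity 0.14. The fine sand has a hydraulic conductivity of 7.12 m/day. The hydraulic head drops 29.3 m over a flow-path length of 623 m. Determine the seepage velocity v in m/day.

Hydraulic gradient i = Δh / L = 29.3 / 623 = 0.04703.
Darcy flux q = K · i = 7.120 × 0.04703 = 0.3349 m/day.
Seepage velocity v = q / n_e = 0.3349 / 0.14 = 2.392 m/day.

2.39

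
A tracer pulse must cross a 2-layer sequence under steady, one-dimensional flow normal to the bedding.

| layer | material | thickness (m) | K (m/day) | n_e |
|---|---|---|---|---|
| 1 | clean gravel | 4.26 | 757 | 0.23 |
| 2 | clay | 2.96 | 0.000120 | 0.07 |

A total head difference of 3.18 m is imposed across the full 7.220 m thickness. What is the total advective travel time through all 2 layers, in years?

With flow normal to the layers, continuity requires the same specific discharge q through every layer.
Σ(b_i/K_i) = 4.26/757 + 2.96/0.000120 = 24667 d.
q = Δh / Σ(b_i/K_i) = 3.18 / 24667 = 0.0001289 m/day.
In each layer the seepage velocity is v_i = q/n_i, so the layer transit time is t_i = b_i·n_i / q:
  layer 1 (clean gravel): t_1 = 4.26 × 0.23 / 0.0001289 = 7600 d
  layer 2 (clay): t_2 = 2.96 × 0.07 / 0.0001289 = 1607 d
Total t = Σ t_i = 9207 days = 25.21 years.

25.2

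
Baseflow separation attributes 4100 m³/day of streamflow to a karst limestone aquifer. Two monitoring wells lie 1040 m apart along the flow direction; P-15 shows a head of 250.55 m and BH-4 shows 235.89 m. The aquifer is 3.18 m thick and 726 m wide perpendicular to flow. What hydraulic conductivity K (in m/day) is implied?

126

Cross-sectional area A = 726 × 3.18 = 2309 m².
Hydraulic gradient i = (250.55 − 235.89) / 1040 = 14.66 / 1040 = 0.01410.
From Q = K·A·i, K = Q / (A·i) = 4100 / (2309 × 0.01410) = 126.0 m/day.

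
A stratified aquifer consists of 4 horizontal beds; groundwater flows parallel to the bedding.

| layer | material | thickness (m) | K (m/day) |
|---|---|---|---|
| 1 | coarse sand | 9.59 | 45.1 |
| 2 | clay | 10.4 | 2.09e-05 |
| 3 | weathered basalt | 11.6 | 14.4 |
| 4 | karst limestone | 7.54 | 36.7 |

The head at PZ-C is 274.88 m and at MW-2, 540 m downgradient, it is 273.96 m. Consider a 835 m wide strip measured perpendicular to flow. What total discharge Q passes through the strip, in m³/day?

1250

Flow is parallel to layering, so each bed carries its own Darcy discharge and the transmissivities add.
Σ(K_i·b_i) = 45.1×9.59 + 2.09e-05×10.4 + 14.4×11.6 + 36.7×7.54 = 876.3 m²/day.
Hydraulic gradient i = (274.88 − 273.96) / 540 = 0.92 / 540 = 0.001704.
Q = Σ(K_i·b_i) · W · i = 876.3 × 835 × 0.001704 = 1247 m³/day.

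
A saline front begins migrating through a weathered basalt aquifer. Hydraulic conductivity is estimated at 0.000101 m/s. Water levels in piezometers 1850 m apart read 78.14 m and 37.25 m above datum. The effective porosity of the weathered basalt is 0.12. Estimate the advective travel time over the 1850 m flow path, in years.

Convert K: 0.000101 m/s × 86400 = 8.726 m/day.
Hydraulic gradient i = (78.14 − 37.25) / 1850 = 40.89 / 1850 = 0.02210.
Darcy flux q = K · i = 8.726 × 0.02210 = 0.1929 m/day.
Seepage velocity v = q / n_e = 0.1929 / 0.12 = 1.607 m/day.
Travel time t = L / v = 1850 / 1.607 = 1151 days = 3.151 years.

3.15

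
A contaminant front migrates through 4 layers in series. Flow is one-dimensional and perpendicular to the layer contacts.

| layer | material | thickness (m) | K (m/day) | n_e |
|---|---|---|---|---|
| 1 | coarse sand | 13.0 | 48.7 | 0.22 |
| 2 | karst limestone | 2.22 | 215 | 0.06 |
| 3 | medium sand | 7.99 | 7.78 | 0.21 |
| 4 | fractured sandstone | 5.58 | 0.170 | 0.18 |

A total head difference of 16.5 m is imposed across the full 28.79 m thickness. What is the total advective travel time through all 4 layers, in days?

With flow normal to the layers, continuity requires the same specific discharge q through every layer.
Σ(b_i/K_i) = 13.0/48.7 + 2.22/215 + 7.99/7.78 + 5.58/0.170 = 34.13 d.
q = Δh / Σ(b_i/K_i) = 16.5 / 34.13 = 0.4835 m/day.
In each layer the seepage velocity is v_i = q/n_i, so the layer transit time is t_i = b_i·n_i / q:
  layer 1 (coarse sand): t_1 = 13.0 × 0.22 / 0.4835 = 5.915 d
  layer 2 (karst limestone): t_2 = 2.22 × 0.06 / 0.4835 = 0.2755 d
  layer 3 (medium sand): t_3 = 7.99 × 0.21 / 0.4835 = 3.470 d
  layer 4 (fractured sandstone): t_4 = 5.58 × 0.18 / 0.4835 = 2.077 d
Total t = Σ t_i = 11.74 days.

11.7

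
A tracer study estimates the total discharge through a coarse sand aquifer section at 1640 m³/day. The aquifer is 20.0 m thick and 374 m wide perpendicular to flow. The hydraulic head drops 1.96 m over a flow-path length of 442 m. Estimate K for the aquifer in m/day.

Cross-sectional area A = 374 × 20.0 = 7480 m².
Hydraulic gradient i = Δh / L = 1.96 / 442 = 0.004434.
From Q = K·A·i, K = Q / (A·i) = 1640 / (7480 × 0.004434) = 49.44 m/day.

49.4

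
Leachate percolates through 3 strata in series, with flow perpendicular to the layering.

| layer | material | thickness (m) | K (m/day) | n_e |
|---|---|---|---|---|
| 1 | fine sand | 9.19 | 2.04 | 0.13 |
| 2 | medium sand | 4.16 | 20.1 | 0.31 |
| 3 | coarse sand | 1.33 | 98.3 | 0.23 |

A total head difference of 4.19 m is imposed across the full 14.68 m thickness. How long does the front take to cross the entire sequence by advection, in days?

With flow normal to the layers, continuity requires the same specific discharge q through every layer.
Σ(b_i/K_i) = 9.19/2.04 + 4.16/20.1 + 1.33/98.3 = 4.725 d.
q = Δh / Σ(b_i/K_i) = 4.19 / 4.725 = 0.8867 m/day.
In each layer the seepage velocity is v_i = q/n_i, so the layer transit time is t_i = b_i·n_i / q:
  layer 1 (fine sand): t_1 = 9.19 × 0.13 / 0.8867 = 1.347 d
  layer 2 (medium sand): t_2 = 4.16 × 0.31 / 0.8867 = 1.454 d
  layer 3 (coarse sand): t_3 = 1.33 × 0.23 / 0.8867 = 0.3450 d
Total t = Σ t_i = 3.147 days.

3.15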